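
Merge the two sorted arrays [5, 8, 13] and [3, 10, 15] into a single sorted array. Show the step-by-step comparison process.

Merging process:

Compare 5 vs 3: take 3 from right. Merged: [3]
Compare 5 vs 10: take 5 from left. Merged: [3, 5]
Compare 8 vs 10: take 8 from left. Merged: [3, 5, 8]
Compare 13 vs 10: take 10 from right. Merged: [3, 5, 8, 10]
Compare 13 vs 15: take 13 from left. Merged: [3, 5, 8, 10, 13]
Append remaining from right: [15]. Merged: [3, 5, 8, 10, 13, 15]

Final merged array: [3, 5, 8, 10, 13, 15]
Total comparisons: 5

The merged array is [3, 5, 8, 10, 13, 15], requiring 5 comparisons. The merge step runs in O(n) time where n is the total number of elements.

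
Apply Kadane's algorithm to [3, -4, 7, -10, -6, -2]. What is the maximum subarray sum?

Using Kadane's algorithm on [3, -4, 7, -10, -6, -2]:

Scanning through the array:
Position 1 (value -4): max_ending_here = -1, max_so_far = 3
Position 2 (value 7): max_ending_here = 7, max_so_far = 7
Position 3 (value -10): max_ending_here = -3, max_so_far = 7
Position 4 (value -6): max_ending_here = -6, max_so_far = 7
Position 5 (value -2): max_ending_here = -2, max_so_far = 7

Maximum subarray: [7]
Maximum sum: 7

The maximum subarray is [7] with sum 7. This subarray runs from index 2 to index 2.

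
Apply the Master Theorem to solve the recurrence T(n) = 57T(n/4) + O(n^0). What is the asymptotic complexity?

Master Theorem for T(n) = 57T(n/4) + O(n^0):

a = 57, b = 4, c = 0
log_b(a) = log_4(57) = 2.9164

Case 1: c = 0 < log_4(57) = 2.9164
T(n) = O(n^(log_4 57))

For T(n) = 57T(n/4) + O(n^0): log_4(57) = 2.9164. This is Case 1 of the Master Theorem (c < log_b(a), work dominated by leaves), giving O(n^(log_4 57)).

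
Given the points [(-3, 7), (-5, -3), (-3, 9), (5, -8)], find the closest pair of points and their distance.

Computing all pairwise distances among 4 points:

d((-3, 7), (-5, -3)) = 10.198
d((-3, 7), (-3, 9)) = 2.0 <-- minimum
d((-3, 7), (5, -8)) = 17.0
d((-5, -3), (-3, 9)) = 12.1655
d((-5, -3), (5, -8)) = 11.1803
d((-3, 9), (5, -8)) = 18.7883

Closest pair: (-3, 7) and (-3, 9) with distance 2.0

The closest pair is (-3, 7) and (-3, 9) with Euclidean distance 2.0. For 4 points, brute-force pairwise comparison is shown above. For large n, the divide-and-conquer algorithm (sort by x, recurse on halves, check the dividing strip) achieves O(n log n).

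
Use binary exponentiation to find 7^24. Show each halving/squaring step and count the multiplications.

Computing 7^24 by squaring (build up from 7^1; each line after the first costs one multiplication):

7^1 = 7
7^2 = (7^1)^2 = 7^2 = 49
7^3 = 7 * 7^2 = 7 * 49 = 343
7^6 = (7^3)^2 = 343^2 = 117649
7^12 = (7^6)^2 = 117649^2 = 13841287201
7^24 = (7^12)^2 = 13841287201^2 = 191581231380566414401

Result: 191581231380566414401
Multiplications needed: 5 (5 lines after 7^1)

7^24 = 191581231380566414401. Using exponentiation by squaring, this requires 5 multiplications. The key idea: if the exponent is even, square the half-power; if odd, multiply by the base once.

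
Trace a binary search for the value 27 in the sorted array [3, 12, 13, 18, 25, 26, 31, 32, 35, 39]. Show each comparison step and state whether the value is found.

Binary search for 27 in [3, 12, 13, 18, 25, 26, 31, 32, 35, 39]:

lo=0, hi=9, mid=4, arr[mid]=25 -> 25 < 27, search right half
lo=5, hi=9, mid=7, arr[mid]=32 -> 32 > 27, search left half
lo=5, hi=6, mid=5, arr[mid]=26 -> 26 < 27, search right half
lo=6, hi=6, mid=6, arr[mid]=31 -> 31 > 27, search left half
lo=6 > hi=5, target 27 not found

Binary search determines that 27 is not in the array after 4 comparisons. The search space was exhausted without finding the target.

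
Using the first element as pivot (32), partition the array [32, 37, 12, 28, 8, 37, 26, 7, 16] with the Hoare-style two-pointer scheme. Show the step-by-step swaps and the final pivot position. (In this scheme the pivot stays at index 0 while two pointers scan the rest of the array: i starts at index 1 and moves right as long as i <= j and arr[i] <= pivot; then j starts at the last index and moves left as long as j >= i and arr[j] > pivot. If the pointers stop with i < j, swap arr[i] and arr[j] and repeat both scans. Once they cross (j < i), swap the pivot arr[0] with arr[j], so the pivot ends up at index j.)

Hoare-style two-pointer partition with pivot = 32:

Initial array: [32, 37, 12, 28, 8, 37, 26, 7, 16]

Pointers start at i = 1, j = 8.
i stops at index 1 (arr[1]=37 > 32), j stops at index 8 (arr[8]=16 <= 32): swap arr[1] and arr[8], array becomes [32, 16, 12, 28, 8, 37, 26, 7, 37]
i stops at index 5 (arr[5]=37 > 32), j stops at index 7 (arr[7]=7 <= 32): swap arr[5] and arr[7], array becomes [32, 16, 12, 28, 8, 7, 26, 37, 37]
i ends at 7, j ends at 6: the pointers have crossed (j < i), so scanning stops.

Swap pivot arr[0] with arr[6] to place pivot at position 6: [26, 16, 12, 28, 8, 7, 32, 37, 37]
Pivot position: 6

After partitioning with pivot 32, the array becomes [26, 16, 12, 28, 8, 7, 32, 37, 37]. The pivot is placed at index 6. All elements to the left of the pivot are <= 32, and all elements to the right are > 32.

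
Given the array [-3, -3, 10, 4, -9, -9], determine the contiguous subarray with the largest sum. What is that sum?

Using Kadane's algorithm on [-3, -3, 10, 4, -9, -9]:

Scanning through the array:
Position 1 (value -3): max_ending_here = -3, max_so_far = -3
Position 2 (value 10): max_ending_here = 10, max_so_far = 10
Position 3 (value 4): max_ending_here = 14, max_so_far = 14
Position 4 (value -9): max_ending_here = 5, max_so_far = 14
Position 5 (value -9): max_ending_here = -4, max_so_far = 14

Maximum subarray: [10, 4]
Maximum sum: 14

The maximum subarray is [10, 4] with sum 14. This subarray runs from index 2 to index 3.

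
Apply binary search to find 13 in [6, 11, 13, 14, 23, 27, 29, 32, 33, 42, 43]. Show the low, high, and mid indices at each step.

Binary search for 13 in [6, 11, 13, 14, 23, 27, 29, 32, 33, 42, 43]:

lo=0, hi=10, mid=5, arr[mid]=27 -> 27 > 13, search left half
lo=0, hi=4, mid=2, arr[mid]=13 -> Found target at index 2!

Binary search finds 13 at index 2 after 2 comparisons. The search repeatedly halves the search space by comparing with the middle element.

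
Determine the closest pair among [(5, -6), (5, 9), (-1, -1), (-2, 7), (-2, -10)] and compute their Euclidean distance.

Computing all pairwise distances among 5 points:

d((5, -6), (5, 9)) = 15.0
d((5, -6), (-1, -1)) = 7.8102
d((5, -6), (-2, 7)) = 14.7648
d((5, -6), (-2, -10)) = 8.0623
d((5, 9), (-1, -1)) = 11.6619
d((5, 9), (-2, 7)) = 7.2801 <-- minimum
d((5, 9), (-2, -10)) = 20.2485
d((-1, -1), (-2, 7)) = 8.0623
d((-1, -1), (-2, -10)) = 9.0554
d((-2, 7), (-2, -10)) = 17.0

Closest pair: (5, 9) and (-2, 7) with distance 7.2801

The closest pair is (5, 9) and (-2, 7) with Euclidean distance 7.2801. For 5 points, brute-force pairwise comparison is shown above. For large n, the divide-and-conquer algorithm (sort by x, recurse on halves, check the dividing strip) achieves O(n log n).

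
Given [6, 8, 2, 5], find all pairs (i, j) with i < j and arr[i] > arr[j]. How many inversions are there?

Finding inversions in [6, 8, 2, 5]:

(0, 2): arr[0]=6 > arr[2]=2
(0, 3): arr[0]=6 > arr[3]=5
(1, 2): arr[1]=8 > arr[2]=2
(1, 3): arr[1]=8 > arr[3]=5

Total inversions: 4

The array has 4 inversion(s): (0,2), (0,3), (1,2), (1,3). Each pair (i,j) satisfies i < j and arr[i] > arr[j].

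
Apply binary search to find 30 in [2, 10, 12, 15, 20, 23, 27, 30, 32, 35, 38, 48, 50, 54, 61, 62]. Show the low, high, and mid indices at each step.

Binary search for 30 in [2, 10, 12, 15, 20, 23, 27, 30, 32, 35, 38, 48, 50, 54, 61, 62]:

lo=0, hi=15, mid=7, arr[mid]=30 -> Found target at index 7!

Binary search finds 30 at index 7 after 1 comparisons. The search repeatedly halves the search space by comparing with the middle element.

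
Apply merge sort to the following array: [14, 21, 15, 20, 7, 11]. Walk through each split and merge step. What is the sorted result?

Merge sort trace:

Split: [14, 21, 15, 20, 7, 11] -> [14, 21, 15] and [20, 7, 11]
  Split: [14, 21, 15] -> [14] and [21, 15]
    Split: [21, 15] -> [21] and [15]
    Merge: [21] + [15] -> [15, 21]
  Merge: [14] + [15, 21] -> [14, 15, 21]
  Split: [20, 7, 11] -> [20] and [7, 11]
    Split: [7, 11] -> [7] and [11]
    Merge: [7] + [11] -> [7, 11]
  Merge: [20] + [7, 11] -> [7, 11, 20]
Merge: [14, 15, 21] + [7, 11, 20] -> [7, 11, 14, 15, 20, 21]

Final sorted array: [7, 11, 14, 15, 20, 21]

The merge sort proceeds by recursively splitting the array and merging sorted halves.
After all merges, the sorted array is [7, 11, 14, 15, 20, 21].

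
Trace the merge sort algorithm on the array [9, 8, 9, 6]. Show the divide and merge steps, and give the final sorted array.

Merge sort trace:

Split: [9, 8, 9, 6] -> [9, 8] and [9, 6]
  Split: [9, 8] -> [9] and [8]
  Merge: [9] + [8] -> [8, 9]
  Split: [9, 6] -> [9] and [6]
  Merge: [9] + [6] -> [6, 9]
Merge: [8, 9] + [6, 9] -> [6, 8, 9, 9]

Final sorted array: [6, 8, 9, 9]

The merge sort proceeds by recursively splitting the array and merging sorted halves.
After all merges, the sorted array is [6, 8, 9, 9].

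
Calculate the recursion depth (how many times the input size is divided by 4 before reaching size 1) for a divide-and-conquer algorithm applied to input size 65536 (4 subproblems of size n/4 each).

For divide and conquer with division factor 4:

Problem sizes at each level:
Level 0: 65536
Level 1: 16384
Level 2: 4096
Level 3: 1024
Level 4: 256
Level 5: 64
Level 6: 16
Level 7: 4
Level 8: 1

The root is level 0 and the size-1 base case is level 8 (the tree spans levels 0 through 8, i.e. 9 levels counting the root), so the depth is the number of divisions: log_4(65536) = 8

The recursion tree depth is log_4(65536) = 8. At each level, the problem size is divided by 4, so it takes 8 divisions to reduce to a base case of size 1. The algorithm makes 4 recursive calls at each level.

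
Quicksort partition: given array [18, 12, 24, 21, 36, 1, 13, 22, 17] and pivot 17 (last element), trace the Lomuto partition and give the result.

Lomuto partition with pivot = 17:

Initial array: [18, 12, 24, 21, 36, 1, 13, 22, 17]

arr[0]=18 > 17: no swap
arr[1]=12 <= 17: swap with position 0, array becomes [12, 18, 24, 21, 36, 1, 13, 22, 17]
arr[2]=24 > 17: no swap
arr[3]=21 > 17: no swap
arr[4]=36 > 17: no swap
arr[5]=1 <= 17: swap with position 1, array becomes [12, 1, 24, 21, 36, 18, 13, 22, 17]
arr[6]=13 <= 17: swap with position 2, array becomes [12, 1, 13, 21, 36, 18, 24, 22, 17]
arr[7]=22 > 17: no swap

Place pivot at position 3: [12, 1, 13, 17, 36, 18, 24, 22, 21]
Pivot position: 3

After partitioning with pivot 17, the array becomes [12, 1, 13, 17, 36, 18, 24, 22, 21]. The pivot is placed at index 3. All elements to the left of the pivot are <= 17, and all elements to the right are > 17.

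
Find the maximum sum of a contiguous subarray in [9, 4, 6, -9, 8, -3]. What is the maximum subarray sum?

Using Kadane's algorithm on [9, 4, 6, -9, 8, -3]:

Scanning through the array:
Position 1 (value 4): max_ending_here = 13, max_so_far = 13
Position 2 (value 6): max_ending_here = 19, max_so_far = 19
Position 3 (value -9): max_ending_here = 10, max_so_far = 19
Position 4 (value 8): max_ending_here = 18, max_so_far = 19
Position 5 (value -3): max_ending_here = 15, max_so_far = 19

Maximum subarray: [9, 4, 6]
Maximum sum: 19

The maximum subarray is [9, 4, 6] with sum 19. This subarray runs from index 0 to index 2.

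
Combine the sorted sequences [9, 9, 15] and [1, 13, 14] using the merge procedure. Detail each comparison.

Merging process:

Compare 9 vs 1: take 1 from right. Merged: [1]
Compare 9 vs 13: take 9 from left. Merged: [1, 9]
Compare 9 vs 13: take 9 from left. Merged: [1, 9, 9]
Compare 15 vs 13: take 13 from right. Merged: [1, 9, 9, 13]
Compare 15 vs 14: take 14 from right. Merged: [1, 9, 9, 13, 14]
Append remaining from left: [15]. Merged: [1, 9, 9, 13, 14, 15]

Final merged array: [1, 9, 9, 13, 14, 15]
Total comparisons: 5

The merged array is [1, 9, 9, 13, 14, 15], requiring 5 comparisons. The merge step runs in O(n) time where n is the total number of elements.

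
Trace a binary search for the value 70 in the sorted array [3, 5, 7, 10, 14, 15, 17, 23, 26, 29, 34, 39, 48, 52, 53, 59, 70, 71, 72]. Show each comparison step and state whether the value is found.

Binary search for 70 in [3, 5, 7, 10, 14, 15, 17, 23, 26, 29, 34, 39, 48, 52, 53, 59, 70, 71, 72]:

lo=0, hi=18, mid=9, arr[mid]=29 -> 29 < 70, search right half
lo=10, hi=18, mid=14, arr[mid]=53 -> 53 < 70, search right half
lo=15, hi=18, mid=16, arr[mid]=70 -> Found target at index 16!

Binary search finds 70 at index 16 after 3 comparisons. The search repeatedly halves the search space by comparing with the middle element.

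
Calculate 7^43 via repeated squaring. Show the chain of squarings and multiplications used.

Computing 7^43 by squaring (build up from 7^1; each line after the first costs one multiplication):

7^1 = 7
7^2 = (7^1)^2 = 7^2 = 49
7^4 = (7^2)^2 = 49^2 = 2401
7^5 = 7 * 7^4 = 7 * 2401 = 16807
7^10 = (7^5)^2 = 16807^2 = 282475249
7^20 = (7^10)^2 = 282475249^2 = 79792266297612001
7^21 = 7 * 7^20 = 7 * 79792266297612001 = 558545864083284007
7^42 = (7^21)^2 = 558545864083284007^2 = 311973482284542371301330321821976049
7^43 = 7 * 7^42 = 7 * 311973482284542371301330321821976049 = 2183814375991796599109312252753832343

Result: 2183814375991796599109312252753832343
Multiplications needed: 8 (8 lines after 7^1)

7^43 = 2183814375991796599109312252753832343. Using exponentiation by squaring, this requires 8 multiplications. The key idea: if the exponent is even, square the half-power; if odd, multiply by the base once.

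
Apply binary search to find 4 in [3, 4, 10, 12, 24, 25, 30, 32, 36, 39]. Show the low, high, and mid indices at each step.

Binary search for 4 in [3, 4, 10, 12, 24, 25, 30, 32, 36, 39]:

lo=0, hi=9, mid=4, arr[mid]=24 -> 24 > 4, search left half
lo=0, hi=3, mid=1, arr[mid]=4 -> Found target at index 1!

Binary search finds 4 at index 1 after 2 comparisons. The search repeatedly halves the search space by comparing with the middle element.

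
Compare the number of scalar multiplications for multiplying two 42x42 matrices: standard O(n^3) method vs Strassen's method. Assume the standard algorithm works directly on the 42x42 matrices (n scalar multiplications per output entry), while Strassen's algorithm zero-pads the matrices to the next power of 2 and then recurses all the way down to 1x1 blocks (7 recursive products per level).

Matrix multiplication for 42x42 matrices:

Strassen's algorithm requires power-of-2 dimensions. Pad 42x42 to 64x64 (next power of 2).

Standard algorithm: 42^3 = 74088 multiplications
Strassen's algorithm: 7^(log2(64)) = 7^6 = 117649 multiplications
Difference: 74088 - 117649 = -43561 (Strassen uses MORE here due to padding overhead — for small or just-over-power-of-2 n, padding can outweigh the per-level savings)

Standard: 74088 multiplications (42^3). Strassen: 117649 multiplications (7^6, after padding to 64x64). Strassen reduces 8 recursive multiplications to 7 at each level.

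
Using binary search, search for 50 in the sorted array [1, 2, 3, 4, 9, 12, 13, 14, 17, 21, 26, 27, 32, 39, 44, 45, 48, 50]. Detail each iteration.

Binary search for 50 in [1, 2, 3, 4, 9, 12, 13, 14, 17, 21, 26, 27, 32, 39, 44, 45, 48, 50]:

lo=0, hi=17, mid=8, arr[mid]=17 -> 17 < 50, search right half
lo=9, hi=17, mid=13, arr[mid]=39 -> 39 < 50, search right half
lo=14, hi=17, mid=15, arr[mid]=45 -> 45 < 50, search right half
lo=16, hi=17, mid=16, arr[mid]=48 -> 48 < 50, search right half
lo=17, hi=17, mid=17, arr[mid]=50 -> Found target at index 17!

Binary search finds 50 at index 17 after 5 comparisons. The search repeatedly halves the search space by comparing with the middle element.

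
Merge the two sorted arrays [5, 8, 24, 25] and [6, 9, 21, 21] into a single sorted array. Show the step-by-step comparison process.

Merging process:

Compare 5 vs 6: take 5 from left. Merged: [5]
Compare 8 vs 6: take 6 from right. Merged: [5, 6]
Compare 8 vs 9: take 8 from left. Merged: [5, 6, 8]
Compare 24 vs 9: take 9 from right. Merged: [5, 6, 8, 9]
Compare 24 vs 21: take 21 from right. Merged: [5, 6, 8, 9, 21]
Compare 24 vs 21: take 21 from right. Merged: [5, 6, 8, 9, 21, 21]
Append remaining from left: [24, 25]. Merged: [5, 6, 8, 9, 21, 21, 24, 25]

Final merged array: [5, 6, 8, 9, 21, 21, 24, 25]
Total comparisons: 6

The merged array is [5, 6, 8, 9, 21, 21, 24, 25], requiring 6 comparisons. The merge step runs in O(n) time where n is the total number of elements.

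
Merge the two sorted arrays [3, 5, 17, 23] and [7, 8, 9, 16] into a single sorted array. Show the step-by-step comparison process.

Merging process:

Compare 3 vs 7: take 3 from left. Merged: [3]
Compare 5 vs 7: take 5 from left. Merged: [3, 5]
Compare 17 vs 7: take 7 from right. Merged: [3, 5, 7]
Compare 17 vs 8: take 8 from right. Merged: [3, 5, 7, 8]
Compare 17 vs 9: take 9 from right. Merged: [3, 5, 7, 8, 9]
Compare 17 vs 16: take 16 from right. Merged: [3, 5, 7, 8, 9, 16]
Append remaining from left: [17, 23]. Merged: [3, 5, 7, 8, 9, 16, 17, 23]

Final merged array: [3, 5, 7, 8, 9, 16, 17, 23]
Total comparisons: 6

The merged array is [3, 5, 7, 8, 9, 16, 17, 23], requiring 6 comparisons. The merge step runs in O(n) time where n is the total number of elements.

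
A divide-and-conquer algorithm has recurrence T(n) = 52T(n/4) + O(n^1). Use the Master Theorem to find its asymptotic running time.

Master Theorem for T(n) = 52T(n/4) + O(n^1):

a = 52, b = 4, c = 1
log_b(a) = log_4(52) = 2.8502

Case 1: c = 1 < log_4(52) = 2.8502
T(n) = O(n^(log_4 52))

For T(n) = 52T(n/4) + O(n^1): log_4(52) = 2.8502. This is Case 1 of the Master Theorem (c < log_b(a), work dominated by leaves), giving O(n^(log_4 52)).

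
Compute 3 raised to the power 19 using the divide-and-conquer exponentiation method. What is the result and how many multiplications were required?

Computing 3^19 by squaring (build up from 3^1; each line after the first costs one multiplication):

3^1 = 3
3^2 = (3^1)^2 = 3^2 = 9
3^4 = (3^2)^2 = 9^2 = 81
3^8 = (3^4)^2 = 81^2 = 6561
3^9 = 3 * 3^8 = 3 * 6561 = 19683
3^18 = (3^9)^2 = 19683^2 = 387420489
3^19 = 3 * 3^18 = 3 * 387420489 = 1162261467

Result: 1162261467
Multiplications needed: 6 (6 lines after 3^1)

3^19 = 1162261467. Using exponentiation by squaring, this requires 6 multiplications. The key idea: if the exponent is even, square the half-power; if odd, multiply by the base once.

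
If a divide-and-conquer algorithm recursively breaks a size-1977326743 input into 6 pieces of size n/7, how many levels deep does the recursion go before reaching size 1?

For divide and conquer with division factor 7:

Problem sizes at each level:
Level 0: 1977326743
Level 1: 282475249
Level 2: 40353607
Level 3: 5764801
Level 4: 823543
Level 5: 117649
Level 6: 16807
Level 7: 2401
Level 8: 343
Level 9: 49
Level 10: 7
Level 11: 1

The root is level 0 and the size-1 base case is level 11 (the tree spans levels 0 through 11, i.e. 12 levels counting the root), so the depth is the number of divisions: log_7(1977326743) = 11

The recursion tree depth is log_7(1977326743) = 11. At each level, the problem size is divided by 7, so it takes 11 divisions to reduce to a base case of size 1. The algorithm makes 6 recursive calls at each level.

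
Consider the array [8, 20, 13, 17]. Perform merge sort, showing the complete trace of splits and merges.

Merge sort trace:

Split: [8, 20, 13, 17] -> [8, 20] and [13, 17]
  Split: [8, 20] -> [8] and [20]
  Merge: [8] + [20] -> [8, 20]
  Split: [13, 17] -> [13] and [17]
  Merge: [13] + [17] -> [13, 17]
Merge: [8, 20] + [13, 17] -> [8, 13, 17, 20]

Final sorted array: [8, 13, 17, 20]

The merge sort proceeds by recursively splitting the array and merging sorted halves.
After all merges, the sorted array is [8, 13, 17, 20].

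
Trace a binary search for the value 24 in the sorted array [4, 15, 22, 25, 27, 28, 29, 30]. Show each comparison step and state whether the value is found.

Binary search for 24 in [4, 15, 22, 25, 27, 28, 29, 30]:

lo=0, hi=7, mid=3, arr[mid]=25 -> 25 > 24, search left half
lo=0, hi=2, mid=1, arr[mid]=15 -> 15 < 24, search right half
lo=2, hi=2, mid=2, arr[mid]=22 -> 22 < 24, search right half
lo=3 > hi=2, target 24 not found

Binary search determines that 24 is not in the array after 3 comparisons. The search space was exhausted without finding the target.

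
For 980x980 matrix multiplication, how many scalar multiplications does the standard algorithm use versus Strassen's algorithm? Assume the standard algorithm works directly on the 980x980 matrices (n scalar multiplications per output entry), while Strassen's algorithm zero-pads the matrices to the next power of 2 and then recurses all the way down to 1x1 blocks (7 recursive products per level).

Matrix multiplication for 980x980 matrices:

Strassen's algorithm requires power-of-2 dimensions. Pad 980x980 to 1024x1024 (next power of 2).

Standard algorithm: 980^3 = 941192000 multiplications
Strassen's algorithm: 7^(log2(1024)) = 7^10 = 282475249 multiplications
Savings: 941192000 - 282475249 = 658716751 multiplications

Standard: 941192000 multiplications (980^3). Strassen: 282475249 multiplications (7^10, after padding to 1024x1024). Strassen reduces 8 recursive multiplications to 7 at each level.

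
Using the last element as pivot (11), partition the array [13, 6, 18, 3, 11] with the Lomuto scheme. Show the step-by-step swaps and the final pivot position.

Lomuto partition with pivot = 11:

Initial array: [13, 6, 18, 3, 11]

arr[0]=13 > 11: no swap
arr[1]=6 <= 11: swap with position 0, array becomes [6, 13, 18, 3, 11]
arr[2]=18 > 11: no swap
arr[3]=3 <= 11: swap with position 1, array becomes [6, 3, 18, 13, 11]

Place pivot at position 2: [6, 3, 11, 13, 18]
Pivot position: 2

After partitioning with pivot 11, the array becomes [6, 3, 11, 13, 18]. The pivot is placed at index 2. All elements to the left of the pivot are <= 11, and all elements to the right are > 11.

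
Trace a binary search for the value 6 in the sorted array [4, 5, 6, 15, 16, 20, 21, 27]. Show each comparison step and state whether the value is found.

Binary search for 6 in [4, 5, 6, 15, 16, 20, 21, 27]:

lo=0, hi=7, mid=3, arr[mid]=15 -> 15 > 6, search left half
lo=0, hi=2, mid=1, arr[mid]=5 -> 5 < 6, search right half
lo=2, hi=2, mid=2, arr[mid]=6 -> Found target at index 2!

Binary search finds 6 at index 2 after 3 comparisons. The search repeatedly halves the search space by comparing with the middle element.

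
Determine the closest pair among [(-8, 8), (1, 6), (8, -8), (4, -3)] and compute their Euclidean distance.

Computing all pairwise distances among 4 points:

d((-8, 8), (1, 6)) = 9.2195
d((-8, 8), (8, -8)) = 22.6274
d((-8, 8), (4, -3)) = 16.2788
d((1, 6), (8, -8)) = 15.6525
d((1, 6), (4, -3)) = 9.4868
d((8, -8), (4, -3)) = 6.4031 <-- minimum

Closest pair: (8, -8) and (4, -3) with distance 6.4031

The closest pair is (8, -8) and (4, -3) with Euclidean distance 6.4031. For 4 points, brute-force pairwise comparison is shown above. For large n, the divide-and-conquer algorithm (sort by x, recurse on halves, check the dividing strip) achieves O(n log n).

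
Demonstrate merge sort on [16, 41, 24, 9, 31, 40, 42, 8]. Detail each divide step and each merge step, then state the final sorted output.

Merge sort trace:

Split: [16, 41, 24, 9, 31, 40, 42, 8] -> [16, 41, 24, 9] and [31, 40, 42, 8]
  Split: [16, 41, 24, 9] -> [16, 41] and [24, 9]
    Split: [16, 41] -> [16] and [41]
    Merge: [16] + [41] -> [16, 41]
    Split: [24, 9] -> [24] and [9]
    Merge: [24] + [9] -> [9, 24]
  Merge: [16, 41] + [9, 24] -> [9, 16, 24, 41]
  Split: [31, 40, 42, 8] -> [31, 40] and [42, 8]
    Split: [31, 40] -> [31] and [40]
    Merge: [31] + [40] -> [31, 40]
    Split: [42, 8] -> [42] and [8]
    Merge: [42] + [8] -> [8, 42]
  Merge: [31, 40] + [8, 42] -> [8, 31, 40, 42]
Merge: [9, 16, 24, 41] + [8, 31, 40, 42] -> [8, 9, 16, 24, 31, 40, 41, 42]

Final sorted array: [8, 9, 16, 24, 31, 40, 41, 42]

The merge sort proceeds by recursively splitting the array and merging sorted halves.
After all merges, the sorted array is [8, 9, 16, 24, 31, 40, 41, 42].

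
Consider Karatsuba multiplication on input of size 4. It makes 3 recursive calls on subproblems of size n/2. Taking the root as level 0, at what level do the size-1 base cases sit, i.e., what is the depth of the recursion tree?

For divide and conquer with division factor 2:

Problem sizes at each level:
Level 0: 4
Level 1: 2
Level 2: 1

The root is level 0 and the size-1 base case is level 2 (the tree spans levels 0 through 2, i.e. 3 levels counting the root), so the depth is the number of divisions: log_2(4) = 2

The recursion tree depth is log_2(4) = 2. At each level, the problem size is divided by 2, so it takes 2 divisions to reduce to a base case of size 1. The algorithm makes 3 recursive calls at each level.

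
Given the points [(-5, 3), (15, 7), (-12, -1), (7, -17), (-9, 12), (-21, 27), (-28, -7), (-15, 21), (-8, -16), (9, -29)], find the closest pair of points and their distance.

Computing all pairwise distances among 10 points:

d((-5, 3), (15, 7)) = 20.3961
d((-5, 3), (-12, -1)) = 8.0623 <-- minimum
d((-5, 3), (7, -17)) = 23.3238
d((-5, 3), (-9, 12)) = 9.8489
d((-5, 3), (-21, 27)) = 28.8444
d((-5, 3), (-28, -7)) = 25.0799
d((-5, 3), (-15, 21)) = 20.5913
d((-5, 3), (-8, -16)) = 19.2354
d((-5, 3), (9, -29)) = 34.9285
d((15, 7), (-12, -1)) = 28.1603
d((15, 7), (7, -17)) = 25.2982
d((15, 7), (-9, 12)) = 24.5153
d((15, 7), (-21, 27)) = 41.1825
d((15, 7), (-28, -7)) = 45.2217
d((15, 7), (-15, 21)) = 33.1059
d((15, 7), (-8, -16)) = 32.5269
d((15, 7), (9, -29)) = 36.4966
d((-12, -1), (7, -17)) = 24.8395
d((-12, -1), (-9, 12)) = 13.3417
d((-12, -1), (-21, 27)) = 29.4109
d((-12, -1), (-28, -7)) = 17.088
d((-12, -1), (-15, 21)) = 22.2036
d((-12, -1), (-8, -16)) = 15.5242
d((-12, -1), (9, -29)) = 35.0
d((7, -17), (-9, 12)) = 33.121
d((7, -17), (-21, 27)) = 52.1536
d((7, -17), (-28, -7)) = 36.4005
d((7, -17), (-15, 21)) = 43.909
d((7, -17), (-8, -16)) = 15.0333
d((7, -17), (9, -29)) = 12.1655
d((-9, 12), (-21, 27)) = 19.2094
d((-9, 12), (-28, -7)) = 26.8701
d((-9, 12), (-15, 21)) = 10.8167
d((-9, 12), (-8, -16)) = 28.0179
d((-9, 12), (9, -29)) = 44.7772
d((-21, 27), (-28, -7)) = 34.7131
d((-21, 27), (-15, 21)) = 8.4853
d((-21, 27), (-8, -16)) = 44.9222
d((-21, 27), (9, -29)) = 63.5295
d((-28, -7), (-15, 21)) = 30.8707
d((-28, -7), (-8, -16)) = 21.9317
d((-28, -7), (9, -29)) = 43.0465
d((-15, 21), (-8, -16)) = 37.6563
d((-15, 21), (9, -29)) = 55.4617
d((-8, -16), (9, -29)) = 21.4009

Closest pair: (-5, 3) and (-12, -1) with distance 8.0623

The closest pair is (-5, 3) and (-12, -1) with Euclidean distance 8.0623. For 10 points, brute-force pairwise comparison is shown above. For large n, the divide-and-conquer algorithm (sort by x, recurse on halves, check the dividing strip) achieves O(n log n).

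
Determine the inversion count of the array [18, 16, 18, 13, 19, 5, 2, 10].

Finding inversions in [18, 16, 18, 13, 19, 5, 2, 10]:

(0, 1): arr[0]=18 > arr[1]=16
(0, 3): arr[0]=18 > arr[3]=13
(0, 5): arr[0]=18 > arr[5]=5
(0, 6): arr[0]=18 > arr[6]=2
(0, 7): arr[0]=18 > arr[7]=10
(1, 3): arr[1]=16 > arr[3]=13
(1, 5): arr[1]=16 > arr[5]=5
(1, 6): arr[1]=16 > arr[6]=2
(1, 7): arr[1]=16 > arr[7]=10
(2, 3): arr[2]=18 > arr[3]=13
(2, 5): arr[2]=18 > arr[5]=5
(2, 6): arr[2]=18 > arr[6]=2
(2, 7): arr[2]=18 > arr[7]=10
(3, 5): arr[3]=13 > arr[5]=5
(3, 6): arr[3]=13 > arr[6]=2
(3, 7): arr[3]=13 > arr[7]=10
(4, 5): arr[4]=19 > arr[5]=5
(4, 6): arr[4]=19 > arr[6]=2
(4, 7): arr[4]=19 > arr[7]=10
(5, 6): arr[5]=5 > arr[6]=2

Total inversions: 20

The array has 20 inversion(s): (0,1), (0,3), (0,5), (0,6), (0,7), (1,3), (1,5), (1,6), (1,7), (2,3), (2,5), (2,6), (2,7), (3,5), (3,6), (3,7), (4,5), (4,6), (4,7), (5,6). Each pair (i,j) satisfies i < j and arr[i] > arr[j].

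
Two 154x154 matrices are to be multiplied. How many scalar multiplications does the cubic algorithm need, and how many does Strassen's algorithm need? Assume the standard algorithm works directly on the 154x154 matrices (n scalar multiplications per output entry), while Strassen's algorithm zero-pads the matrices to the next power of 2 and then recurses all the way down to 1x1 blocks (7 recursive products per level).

Matrix multiplication for 154x154 matrices:

Strassen's algorithm requires power-of-2 dimensions. Pad 154x154 to 256x256 (next power of 2).

Standard algorithm: 154^3 = 3652264 multiplications
Strassen's algorithm: 7^(log2(256)) = 7^8 = 5764801 multiplications
Difference: 3652264 - 5764801 = -2112537 (Strassen uses MORE here due to padding overhead — for small or just-over-power-of-2 n, padding can outweigh the per-level savings)

Standard: 3652264 multiplications (154^3). Strassen: 5764801 multiplications (7^8, after padding to 256x256). Strassen reduces 8 recursive multiplications to 7 at each level.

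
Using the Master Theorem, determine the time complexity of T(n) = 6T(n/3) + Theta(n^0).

Master Theorem for T(n) = 6T(n/3) + O(n^0):

a = 6, b = 3, c = 0
log_b(a) = log_3(6) = 1.6309

Case 1: c = 0 < log_3(6) = 1.6309
T(n) = O(n^(log_3 6))

For T(n) = 6T(n/3) + O(n^0): log_3(6) = 1.6309. This is Case 1 of the Master Theorem (c < log_b(a), work dominated by leaves), giving O(n^(log_3 6)).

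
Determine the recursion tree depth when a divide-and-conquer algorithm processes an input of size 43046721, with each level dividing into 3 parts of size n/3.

For divide and conquer with division factor 3:

Problem sizes at each level:
Level 0: 43046721
Level 1: 14348907
Level 2: 4782969
Level 3: 1594323
Level 4: 531441
Level 5: 177147
Level 6: 59049
Level 7: 19683
Level 8: 6561
Level 9: 2187
Level 10: 729
Level 11: 243
Level 12: 81
Level 13: 27
Level 14: 9
Level 15: 3
Level 16: 1

The root is level 0 and the size-1 base case is level 16 (the tree spans levels 0 through 16, i.e. 17 levels counting the root), so the depth is the number of divisions: log_3(43046721) = 16

The recursion tree depth is log_3(43046721) = 16. At each level, the problem size is divided by 3, so it takes 16 divisions to reduce to a base case of size 1. The algorithm makes 3 recursive calls at each level.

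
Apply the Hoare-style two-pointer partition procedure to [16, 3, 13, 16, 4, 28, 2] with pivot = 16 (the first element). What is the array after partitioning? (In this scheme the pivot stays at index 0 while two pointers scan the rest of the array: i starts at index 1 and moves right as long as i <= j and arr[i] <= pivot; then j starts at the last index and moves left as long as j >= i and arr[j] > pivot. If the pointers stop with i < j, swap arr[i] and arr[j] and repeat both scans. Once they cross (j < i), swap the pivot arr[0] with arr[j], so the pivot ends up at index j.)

Hoare-style two-pointer partition with pivot = 16:

Initial array: [16, 3, 13, 16, 4, 28, 2]

Pointers start at i = 1, j = 6.
i stops at index 5 (arr[5]=28 > 16), j stops at index 6 (arr[6]=2 <= 16): swap arr[5] and arr[6], array becomes [16, 3, 13, 16, 4, 2, 28]
i ends at 6, j ends at 5: the pointers have crossed (j < i), so scanning stops.

Swap pivot arr[0] with arr[5] to place pivot at position 5: [2, 3, 13, 16, 4, 16, 28]
Pivot position: 5

After partitioning with pivot 16, the array becomes [2, 3, 13, 16, 4, 16, 28]. The pivot is placed at index 5. All elements to the left of the pivot are <= 16, and all elements to the right are > 16.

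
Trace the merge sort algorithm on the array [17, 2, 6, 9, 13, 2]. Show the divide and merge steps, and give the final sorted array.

Merge sort trace:

Split: [17, 2, 6, 9, 13, 2] -> [17, 2, 6] and [9, 13, 2]
  Split: [17, 2, 6] -> [17] and [2, 6]
    Split: [2, 6] -> [2] and [6]
    Merge: [2] + [6] -> [2, 6]
  Merge: [17] + [2, 6] -> [2, 6, 17]
  Split: [9, 13, 2] -> [9] and [13, 2]
    Split: [13, 2] -> [13] and [2]
    Merge: [13] + [2] -> [2, 13]
  Merge: [9] + [2, 13] -> [2, 9, 13]
Merge: [2, 6, 17] + [2, 9, 13] -> [2, 2, 6, 9, 13, 17]

Final sorted array: [2, 2, 6, 9, 13, 17]

The merge sort proceeds by recursively splitting the array and merging sorted halves.
After all merges, the sorted array is [2, 2, 6, 9, 13, 17].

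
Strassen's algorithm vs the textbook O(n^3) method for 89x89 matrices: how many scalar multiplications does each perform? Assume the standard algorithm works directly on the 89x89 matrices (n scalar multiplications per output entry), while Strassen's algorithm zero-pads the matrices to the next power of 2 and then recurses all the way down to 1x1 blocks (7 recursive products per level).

Matrix multiplication for 89x89 matrices:

Strassen's algorithm requires power-of-2 dimensions. Pad 89x89 to 128x128 (next power of 2).

Standard algorithm: 89^3 = 704969 multiplications
Strassen's algorithm: 7^(log2(128)) = 7^7 = 823543 multiplications
Difference: 704969 - 823543 = -118574 (Strassen uses MORE here due to padding overhead — for small or just-over-power-of-2 n, padding can outweigh the per-level savings)

Standard: 704969 multiplications (89^3). Strassen: 823543 multiplications (7^7, after padding to 128x128). Strassen reduces 8 recursive multiplications to 7 at each level.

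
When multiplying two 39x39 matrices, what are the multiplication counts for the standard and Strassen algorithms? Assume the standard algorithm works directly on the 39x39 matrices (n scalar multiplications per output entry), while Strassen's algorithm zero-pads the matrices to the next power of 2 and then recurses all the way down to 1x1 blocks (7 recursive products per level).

Matrix multiplication for 39x39 matrices:

Strassen's algorithm requires power-of-2 dimensions. Pad 39x39 to 64x64 (next power of 2).

Standard algorithm: 39^3 = 59319 multiplications
Strassen's algorithm: 7^(log2(64)) = 7^6 = 117649 multiplications
Difference: 59319 - 117649 = -58330 (Strassen uses MORE here due to padding overhead — for small or just-over-power-of-2 n, padding can outweigh the per-level savings)

Standard: 59319 multiplications (39^3). Strassen: 117649 multiplications (7^6, after padding to 64x64). Strassen reduces 8 recursive multiplications to 7 at each level.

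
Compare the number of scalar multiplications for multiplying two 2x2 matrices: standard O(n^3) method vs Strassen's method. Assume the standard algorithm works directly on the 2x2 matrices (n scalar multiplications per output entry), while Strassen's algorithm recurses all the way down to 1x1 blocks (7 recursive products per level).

Matrix multiplication for 2x2 matrices:

Standard algorithm: 2^3 = 8 multiplications
Strassen's algorithm: 7^(log2(2)) = 7^1 = 7 multiplications
Savings: 8 - 7 = 1 multiplications

Standard: 8 multiplications (2^3). Strassen: 7 multiplications (7^1). Strassen reduces 8 recursive multiplications to 7 at each level.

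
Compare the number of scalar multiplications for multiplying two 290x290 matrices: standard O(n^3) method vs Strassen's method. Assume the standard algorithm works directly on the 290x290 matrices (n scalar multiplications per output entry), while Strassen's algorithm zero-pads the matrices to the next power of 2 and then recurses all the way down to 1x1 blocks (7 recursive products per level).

Matrix multiplication for 290x290 matrices:

Strassen's algorithm requires power-of-2 dimensions. Pad 290x290 to 512x512 (next power of 2).

Standard algorithm: 290^3 = 24389000 multiplications
Strassen's algorithm: 7^(log2(512)) = 7^9 = 40353607 multiplications
Difference: 24389000 - 40353607 = -15964607 (Strassen uses MORE here due to padding overhead — for small or just-over-power-of-2 n, padding can outweigh the per-level savings)

Standard: 24389000 multiplications (290^3). Strassen: 40353607 multiplications (7^9, after padding to 512x512). Strassen reduces 8 recursive multiplications to 7 at each level.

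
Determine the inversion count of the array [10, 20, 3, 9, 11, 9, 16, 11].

Finding inversions in [10, 20, 3, 9, 11, 9, 16, 11]:

(0, 2): arr[0]=10 > arr[2]=3
(0, 3): arr[0]=10 > arr[3]=9
(0, 5): arr[0]=10 > arr[5]=9
(1, 2): arr[1]=20 > arr[2]=3
(1, 3): arr[1]=20 > arr[3]=9
(1, 4): arr[1]=20 > arr[4]=11
(1, 5): arr[1]=20 > arr[5]=9
(1, 6): arr[1]=20 > arr[6]=16
(1, 7): arr[1]=20 > arr[7]=11
(4, 5): arr[4]=11 > arr[5]=9
(6, 7): arr[6]=16 > arr[7]=11

Total inversions: 11

The array has 11 inversion(s): (0,2), (0,3), (0,5), (1,2), (1,3), (1,4), (1,5), (1,6), (1,7), (4,5), (6,7). Each pair (i,j) satisfies i < j and arr[i] > arr[j].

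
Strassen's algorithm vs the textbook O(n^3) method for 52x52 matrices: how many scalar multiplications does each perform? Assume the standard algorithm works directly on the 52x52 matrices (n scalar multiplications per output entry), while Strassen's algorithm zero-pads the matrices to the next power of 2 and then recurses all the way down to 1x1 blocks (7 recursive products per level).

Matrix multiplication for 52x52 matrices:

Strassen's algorithm requires power-of-2 dimensions. Pad 52x52 to 64x64 (next power of 2).

Standard algorithm: 52^3 = 140608 multiplications
Strassen's algorithm: 7^(log2(64)) = 7^6 = 117649 multiplications
Savings: 140608 - 117649 = 22959 multiplications

Standard: 140608 multiplications (52^3). Strassen: 117649 multiplications (7^6, after padding to 64x64). Strassen reduces 8 recursive multiplications to 7 at each level.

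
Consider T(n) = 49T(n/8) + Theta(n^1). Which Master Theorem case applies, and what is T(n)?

Master Theorem for T(n) = 49T(n/8) + O(n^1):

a = 49, b = 8, c = 1
log_b(a) = log_8(49) = 1.8716

Case 1: c = 1 < log_8(49) = 1.8716
T(n) = O(n^(log_8 49))

For T(n) = 49T(n/8) + O(n^1): log_8(49) = 1.8716. This is Case 1 of the Master Theorem (c < log_b(a), work dominated by leaves), giving O(n^(log_8 49)).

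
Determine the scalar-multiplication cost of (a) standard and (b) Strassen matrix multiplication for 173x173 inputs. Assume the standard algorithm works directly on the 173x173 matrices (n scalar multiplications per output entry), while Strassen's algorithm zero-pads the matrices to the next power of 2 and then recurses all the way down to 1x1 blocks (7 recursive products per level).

Matrix multiplication for 173x173 matrices:

Strassen's algorithm requires power-of-2 dimensions. Pad 173x173 to 256x256 (next power of 2).

Standard algorithm: 173^3 = 5177717 multiplications
Strassen's algorithm: 7^(log2(256)) = 7^8 = 5764801 multiplications
Difference: 5177717 - 5764801 = -587084 (Strassen uses MORE here due to padding overhead — for small or just-over-power-of-2 n, padding can outweigh the per-level savings)

Standard: 5177717 multiplications (173^3). Strassen: 5764801 multiplications (7^8, after padding to 256x256). Strassen reduces 8 recursive multiplications to 7 at each level.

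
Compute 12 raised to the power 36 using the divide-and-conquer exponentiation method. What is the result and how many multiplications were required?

Computing 12^36 by squaring (build up from 12^1; each line after the first costs one multiplication):

12^1 = 12
12^2 = (12^1)^2 = 12^2 = 144
12^4 = (12^2)^2 = 144^2 = 20736
12^8 = (12^4)^2 = 20736^2 = 429981696
12^9 = 12 * 12^8 = 12 * 429981696 = 5159780352
12^18 = (12^9)^2 = 5159780352^2 = 26623333280885243904
12^36 = (12^18)^2 = 26623333280885243904^2 = 708801874985091845381344307009569161216

Result: 708801874985091845381344307009569161216
Multiplications needed: 6 (6 lines after 12^1)

12^36 = 708801874985091845381344307009569161216. Using exponentiation by squaring, this requires 6 multiplications. The key idea: if the exponent is even, square the half-power; if odd, multiply by the base once.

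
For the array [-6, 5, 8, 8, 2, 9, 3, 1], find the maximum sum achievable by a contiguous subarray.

Using Kadane's algorithm on [-6, 5, 8, 8, 2, 9, 3, 1]:

Scanning through the array:
Position 1 (value 5): max_ending_here = 5, max_so_far = 5
Position 2 (value 8): max_ending_here = 13, max_so_far = 13
Position 3 (value 8): max_ending_here = 21, max_so_far = 21
Position 4 (value 2): max_ending_here = 23, max_so_far = 23
Position 5 (value 9): max_ending_here = 32, max_so_far = 32
Position 6 (value 3): max_ending_here = 35, max_so_far = 35
Position 7 (value 1): max_ending_here = 36, max_so_far = 36

Maximum subarray: [5, 8, 8, 2, 9, 3, 1]
Maximum sum: 36

The maximum subarray is [5, 8, 8, 2, 9, 3, 1] with sum 36. This subarray runs from index 1 to index 7.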